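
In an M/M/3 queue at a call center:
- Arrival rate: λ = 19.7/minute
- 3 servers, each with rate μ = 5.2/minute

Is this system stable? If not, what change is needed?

Stability requires ρ = λ/(cμ) < 1
ρ = 19.7/(3 × 5.2) = 19.7/15.60 = 1.2628
Since 1.2628 ≥ 1, the system is UNSTABLE.
Need c > λ/μ = 19.7/5.2 = 3.79.
Minimum servers needed: c = 4.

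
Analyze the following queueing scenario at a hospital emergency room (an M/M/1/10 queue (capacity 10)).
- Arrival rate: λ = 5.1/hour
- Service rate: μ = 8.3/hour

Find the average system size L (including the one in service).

ρ = λ/μ = 5.1/8.3 = 0.614458
P₀ = (1-ρ)/(1-ρ^(K+1)) = (1-0.614458)/(1-0.614458^11) = 0.38554/0.99529 = 0.3874
P_K = P₀×ρ^K = 0.3874 × 0.614458^10 = 0.3874 × 0.007672 = 0.002972
L = ρ[1 - (K+1)ρ^K + Kρ^(K+1)] / [(1-ρ)(1-ρ^(K+1))]
L = 0.614458 × (1 - 11×0.007672 + 10×0.004714) / ((1 - 0.614458) × (1 - 0.004714)) = 1.5416 patients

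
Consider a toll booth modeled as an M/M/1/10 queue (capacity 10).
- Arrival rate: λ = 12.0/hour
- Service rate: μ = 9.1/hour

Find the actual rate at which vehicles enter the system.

ρ = λ/μ = 12.0/9.1 = 1.31868
P₀ = (1-ρ)/(1-ρ^(K+1)) = (1-1.31868)/(1-1.31868^11) = -0.3187/-19.9669 = 0.01596
P_K = P₀×ρ^K = 0.01596 × 1.31868^10 = 0.01596 × 15.8999 = 0.2538
λ_eff = λ(1-P_K) = 12.0 × (1 - 0.25377) = 12.0 × 0.74623 = 8.9548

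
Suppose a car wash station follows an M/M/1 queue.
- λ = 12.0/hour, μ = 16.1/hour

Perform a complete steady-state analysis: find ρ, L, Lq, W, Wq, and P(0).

Step 1: ρ = λ/μ = 12.0/16.1 = 0.7453
Step 2: L = λ/(μ-λ) = 12.0/4.10 = 2.9268
Step 3: Lq = λ²/(μ(μ-λ)) = 144.00/(16.1×4.10) = 2.1815
Step 4: W = 1/(μ-λ) = 1/4.10 = 0.2439
Step 5: Wq = λ/(μ(μ-λ)) = 12.0/(16.1×4.10) = 0.1818
Step 6: P(0) = 1-ρ = 0.2547
Verify: L = λW = 12.0×0.2439 = 2.9268 ✔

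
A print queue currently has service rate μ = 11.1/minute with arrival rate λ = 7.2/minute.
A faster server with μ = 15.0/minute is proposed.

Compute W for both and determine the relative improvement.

System 1: ρ₁ = 7.2/11.1 = 0.6486, W₁ = 1/(11.1-7.2) = 0.2564
System 2: ρ₂ = 7.2/15.0 = 0.4800, W₂ = 1/(15.0-7.2) = 0.1282
Improvement: (W₁-W₂)/W₁ = (0.2564-0.1282)/0.2564 = 50.00%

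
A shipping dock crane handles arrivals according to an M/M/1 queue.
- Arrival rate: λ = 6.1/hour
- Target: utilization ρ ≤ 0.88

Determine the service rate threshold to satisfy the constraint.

ρ = λ/μ, so μ = λ/ρ
μ ≥ 6.1/0.88 = 6.9318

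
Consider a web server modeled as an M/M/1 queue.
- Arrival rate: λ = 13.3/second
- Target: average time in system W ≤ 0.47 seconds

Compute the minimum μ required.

For M/M/1: W = 1/(μ-λ)
Need W ≤ 0.47, so 1/(μ-λ) ≤ 0.47
μ - λ ≥ 1/0.47 = 2.1277
μ ≥ 13.3 + 2.1277 = 15.4277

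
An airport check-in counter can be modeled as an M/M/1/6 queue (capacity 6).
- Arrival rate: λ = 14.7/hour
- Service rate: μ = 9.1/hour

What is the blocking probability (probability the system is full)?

ρ = λ/μ = 14.7/9.1 = 1.6154
P₀ = (1-ρ)/(1-ρ^(K+1)) = (1-1.6154)/(1-1.6154^7) = -0.6154/-27.7052 = 0.02221
P_K = P₀×ρ^K = 0.02221 × 1.6154^6 = 0.02221 × 17.7697 = 0.3947
Blocking probability = 39.47%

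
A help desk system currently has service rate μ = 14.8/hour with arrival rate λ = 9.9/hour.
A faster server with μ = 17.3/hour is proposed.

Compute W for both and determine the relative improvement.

System 1: ρ₁ = 9.9/14.8 = 0.6689, W₁ = 1/(14.8-9.9) = 0.20408
System 2: ρ₂ = 9.9/17.3 = 0.5723, W₂ = 1/(17.3-9.9) = 0.13514
Improvement: (W₁-W₂)/W₁ = (0.20408-0.13514)/0.20408 = 33.78%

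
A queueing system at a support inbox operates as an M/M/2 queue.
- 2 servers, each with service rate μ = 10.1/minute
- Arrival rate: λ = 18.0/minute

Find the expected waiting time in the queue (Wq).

Traffic intensity: ρ = λ/(cμ) = 18.0/(2×10.1) = 0.8911
Since ρ = 0.8911 < 1, system is stable.
Offered load a = λ/μ = cρ = 18.0/10.1 = 1.7822
P₀ = [ Σₙ₌₀^1 aⁿ/n! + a^2/(2!(1-ρ)) ]⁻¹
Σ = a^0/0! + a^1/1! = 1.0000 + 1.7822 = 2.7822
a^2/(2!(1-ρ)) = 3.176159/(2 × 0.1089109) = 14.5815
P₀ = 1/(2.7822 + 14.5815) = 0.05759
Lq = P₀·a^2·ρ / (2!(1-ρ)²) = 0.0575916 × 3.17616 × 0.891089 / (2 × 0.0118616) = 6.8708
Wq = Lq/λ = 6.8708/18.0 = 0.3817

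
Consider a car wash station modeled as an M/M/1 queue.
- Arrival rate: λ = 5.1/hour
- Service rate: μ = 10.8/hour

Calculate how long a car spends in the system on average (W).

First, compute utilization: ρ = λ/μ = 5.1/10.8 = 0.4722
For M/M/1: W = 1/(μ-λ)
W = 1/(10.8-5.1) = 1/5.70
W = 0.1754 hours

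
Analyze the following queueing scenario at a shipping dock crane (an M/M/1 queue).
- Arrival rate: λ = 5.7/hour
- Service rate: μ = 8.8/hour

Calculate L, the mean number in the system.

ρ = λ/μ = 5.7/8.8 = 0.6477
For M/M/1: L = λ/(μ-λ)
L = 5.7/(8.8-5.7) = 5.7/3.10
L = 1.8387 containers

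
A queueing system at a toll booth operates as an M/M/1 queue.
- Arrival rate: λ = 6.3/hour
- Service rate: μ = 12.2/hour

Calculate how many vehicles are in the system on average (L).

ρ = λ/μ = 6.3/12.2 = 0.5164
For M/M/1: L = λ/(μ-λ)
L = 6.3/(12.2-6.3) = 6.3/5.90
L = 1.0678 vehicles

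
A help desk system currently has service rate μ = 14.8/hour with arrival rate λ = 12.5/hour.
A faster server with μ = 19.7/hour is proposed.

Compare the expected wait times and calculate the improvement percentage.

System 1: ρ₁ = 12.5/14.8 = 0.8446, W₁ = 1/(14.8-12.5) = 0.43478
System 2: ρ₂ = 12.5/19.7 = 0.6345, W₂ = 1/(19.7-12.5) = 0.13889
Improvement: (W₁-W₂)/W₁ = (0.43478-0.13889)/0.43478 = 68.06%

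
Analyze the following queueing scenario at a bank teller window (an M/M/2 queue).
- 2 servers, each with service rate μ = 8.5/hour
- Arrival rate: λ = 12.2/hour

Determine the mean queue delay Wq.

Traffic intensity: ρ = λ/(cμ) = 12.2/(2×8.5) = 0.7176
Since ρ = 0.7176 < 1, system is stable.
Offered load a = λ/μ = cρ = 12.2/8.5 = 1.4353
P₀ = [ Σₙ₌₀^1 aⁿ/n! + a^2/(2!(1-ρ)) ]⁻¹
Σ = a^0/0! + a^1/1! = 1.0000 + 1.4353 = 2.4353
a^2/(2!(1-ρ)) = 2.06007/(2 × 0.282353) = 3.6480
P₀ = 1/(2.4353 + 3.6480) = 0.1644
Lq = P₀·a^2·ρ / (2!(1-ρ)²) = 0.16438 × 2.0601 × 0.71765 / (2 × 0.079723) = 1.5242
Wq = Lq/λ = 1.5242/12.2 = 0.1249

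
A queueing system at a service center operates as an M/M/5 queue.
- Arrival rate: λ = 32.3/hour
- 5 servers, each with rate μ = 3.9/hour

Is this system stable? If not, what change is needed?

Stability requires ρ = λ/(cμ) < 1
ρ = 32.3/(5 × 3.9) = 32.3/19.50 = 1.6564
Since 1.6564 ≥ 1, the system is UNSTABLE.
Need c > λ/μ = 32.3/3.9 = 8.28.
Minimum servers needed: c = 9.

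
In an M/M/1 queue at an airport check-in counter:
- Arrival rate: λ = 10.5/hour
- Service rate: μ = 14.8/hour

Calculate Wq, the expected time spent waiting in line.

First, compute utilization: ρ = λ/μ = 10.5/14.8 = 0.7095
For M/M/1: Wq = λ/(μ(μ-λ))
Wq = 10.5/(14.8 × (14.8-10.5))
Wq = 10.5/(14.8 × 4.30)
Wq = 0.1650 hours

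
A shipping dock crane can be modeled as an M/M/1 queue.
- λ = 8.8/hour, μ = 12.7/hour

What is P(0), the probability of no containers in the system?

ρ = λ/μ = 8.8/12.7 = 0.6929
P(0) = 1 - ρ = 1 - 0.6929 = 0.3071
The server is idle 30.71% of the time.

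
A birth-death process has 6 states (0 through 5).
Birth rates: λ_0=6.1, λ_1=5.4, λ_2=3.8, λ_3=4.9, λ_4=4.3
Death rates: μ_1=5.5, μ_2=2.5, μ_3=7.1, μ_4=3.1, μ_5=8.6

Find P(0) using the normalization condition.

Ratios P(n)/P(0) = (λ₀···λₙ₋₁)/(μ₁···μₙ):
P(1)/P(0) = (6.1)/(5.5) = 1.1091
P(2)/P(0) = (6.1×5.4)/(5.5×2.5) = 2.3956
P(3)/P(0) = (6.1×5.4×3.8)/(5.5×2.5×7.1) = 1.2822
P(4)/P(0) = (6.1×5.4×3.8×4.9)/(5.5×2.5×7.1×3.1) = 2.0267
P(5)/P(0) = (6.1×5.4×3.8×4.9×4.3)/(5.5×2.5×7.1×3.1×8.6) = 1.0133

Normalization: ∑ P(n) = 1
P(0) × (1.0000 + 1.1091 + 2.3956 + 1.2822 + 2.0267 + 1.0133) = 1
P(0) × 8.8269 = 1
P(0) = 1/8.8269 = 0.1133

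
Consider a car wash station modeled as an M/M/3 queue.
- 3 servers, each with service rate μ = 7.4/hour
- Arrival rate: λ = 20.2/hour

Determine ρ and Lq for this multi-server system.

Traffic intensity: ρ = λ/(cμ) = 20.2/(3×7.4) = 0.9099
Since ρ = 0.9099 < 1, system is stable.
Offered load a = λ/μ = cρ = 20.2/7.4 = 2.7297
P₀ = [ Σₙ₌₀^2 aⁿ/n! + a^3/(3!(1-ρ)) ]⁻¹
Σ = a^0/0! + a^1/1! + a^2/2! = 1.0000 + 2.7297 + 3.7257 = 7.4554
a^3/(3!(1-ρ)) = 20.3404/(6 × 0.0900901) = 37.6297
P₀ = 1/(7.4554 + 37.6297) = 0.02218
Lq = P₀·a^3·ρ / (3!(1-ρ)²) = 0.022180 × 20.3404 × 0.90991 / (6 × 0.0081162) = 8.4298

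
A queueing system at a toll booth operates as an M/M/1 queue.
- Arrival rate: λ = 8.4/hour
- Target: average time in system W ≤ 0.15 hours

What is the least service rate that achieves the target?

For M/M/1: W = 1/(μ-λ)
Need W ≤ 0.15, so 1/(μ-λ) ≤ 0.15
μ - λ ≥ 1/0.15 = 6.6667
μ ≥ 8.4 + 6.6667 = 15.0667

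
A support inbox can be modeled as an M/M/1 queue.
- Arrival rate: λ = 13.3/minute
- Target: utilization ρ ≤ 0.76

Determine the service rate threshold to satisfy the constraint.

ρ = λ/μ, so μ = λ/ρ
μ ≥ 13.3/0.76 = 17.5000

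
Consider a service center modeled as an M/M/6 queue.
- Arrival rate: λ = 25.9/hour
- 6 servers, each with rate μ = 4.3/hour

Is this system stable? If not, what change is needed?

Stability requires ρ = λ/(cμ) < 1
ρ = 25.9/(6 × 4.3) = 25.9/25.80 = 1.0039
Since 1.0039 ≥ 1, the system is UNSTABLE.
Need c > λ/μ = 25.9/4.3 = 6.02.
Minimum servers needed: c = 7.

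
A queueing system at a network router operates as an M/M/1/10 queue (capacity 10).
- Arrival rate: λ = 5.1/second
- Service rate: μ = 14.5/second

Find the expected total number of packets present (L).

ρ = λ/μ = 5.1/14.5 = 0.35172
P₀ = (1-ρ)/(1-ρ^(K+1)) = (1-0.35172)/(1-0.35172^11) = 0.6483/1.0000 = 0.6483
P_K = P₀×ρ^K = 0.6483 × 0.35172^10 = 0.6483 × 0.00002897 = 0.00001878
L = ρ[1 - (K+1)ρ^K + Kρ^(K+1)] / [(1-ρ)(1-ρ^(K+1))]
L = 0.35172 × (1 - 11×0.00002897 + 10×0.00001019) / ((1 - 0.35172) × (1 - 0.00001019)) = 0.5424 packets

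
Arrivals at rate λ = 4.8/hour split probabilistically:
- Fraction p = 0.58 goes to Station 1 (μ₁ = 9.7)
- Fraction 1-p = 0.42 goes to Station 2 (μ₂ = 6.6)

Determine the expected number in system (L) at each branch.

Effective rates: λ₁ = 4.8×0.58 = 2.784, λ₂ = 4.8×0.42 = 2.016
Station 1: ρ₁ = 2.784/9.7 = 0.2870, L₁ = ρ₁/(1-ρ₁) = 0.2870/(1-0.2870) = 0.4025
Station 2: ρ₂ = 2.016/6.6 = 0.30545, L₂ = ρ₂/(1-ρ₂) = 0.30545/(1-0.30545) = 0.4398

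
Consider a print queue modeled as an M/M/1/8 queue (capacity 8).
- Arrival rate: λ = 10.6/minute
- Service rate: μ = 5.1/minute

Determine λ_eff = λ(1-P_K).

ρ = λ/μ = 10.6/5.1 = 2.0784
P₀ = (1-ρ)/(1-ρ^(K+1)) = (1-2.0784)/(1-2.0784^9) = -1.0784/-722.7061 = 0.001492
P_K = P₀×ρ^K = 0.0014922 × 2.0784^8 = 0.0014922 × 348.2035 = 0.5196
λ_eff = λ(1-P_K) = 10.6 × (1 - 0.519586) = 10.6 × 0.480414 = 5.0924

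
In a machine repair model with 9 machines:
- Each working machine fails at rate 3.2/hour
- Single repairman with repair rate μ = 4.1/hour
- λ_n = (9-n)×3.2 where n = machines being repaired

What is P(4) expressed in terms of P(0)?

P(4)/P(0) = ∏_{i=0}^{4-1} λ_i/μ_{i+1}
= (9-0)×3.2/4.1 × (9-1)×3.2/4.1 × (9-2)×3.2/4.1 × (9-3)×3.2/4.1
= 1122.1380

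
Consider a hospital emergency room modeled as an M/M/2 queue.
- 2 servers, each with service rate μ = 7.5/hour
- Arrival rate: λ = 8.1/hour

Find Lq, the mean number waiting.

Traffic intensity: ρ = λ/(cμ) = 8.1/(2×7.5) = 0.5400
Since ρ = 0.5400 < 1, system is stable.
Offered load a = λ/μ = cρ = 8.1/7.5 = 1.0800
P₀ = [ Σₙ₌₀^1 aⁿ/n! + a^2/(2!(1-ρ)) ]⁻¹
Σ = a^0/0! + a^1/1! = 1.0000 + 1.0800 = 2.0800
a^2/(2!(1-ρ)) = 1.1664/(2 × 0.4600) = 1.2678
P₀ = 1/(2.0800 + 1.2678) = 0.2987
Lq = P₀·a^2·ρ / (2!(1-ρ)²) = 0.2987 × 1.1664 × 0.5400 / (2 × 0.2116) = 0.4446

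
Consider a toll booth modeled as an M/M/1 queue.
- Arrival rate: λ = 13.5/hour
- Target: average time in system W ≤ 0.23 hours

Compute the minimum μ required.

For M/M/1: W = 1/(μ-λ)
Need W ≤ 0.23, so 1/(μ-λ) ≤ 0.23
μ - λ ≥ 1/0.23 = 4.3478
μ ≥ 13.5 + 4.3478 = 17.8478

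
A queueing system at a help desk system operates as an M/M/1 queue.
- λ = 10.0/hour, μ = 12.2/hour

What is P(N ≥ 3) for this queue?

ρ = λ/μ = 10.0/12.2 = 0.81967
P(N ≥ n) = ρⁿ
P(N ≥ 3) = 0.81967^3
P(N ≥ 3) = 0.5507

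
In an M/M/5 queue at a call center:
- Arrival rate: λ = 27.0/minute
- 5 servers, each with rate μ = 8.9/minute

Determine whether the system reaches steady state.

Stability requires ρ = λ/(cμ) < 1
ρ = 27.0/(5 × 8.9) = 27.0/44.50 = 0.6067
Since 0.6067 < 1, the system is STABLE.
The servers are busy 60.67% of the time.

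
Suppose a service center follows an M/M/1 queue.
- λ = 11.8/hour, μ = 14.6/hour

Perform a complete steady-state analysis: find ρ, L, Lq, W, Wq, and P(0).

Step 1: ρ = λ/μ = 11.8/14.6 = 0.8082
Step 2: L = λ/(μ-λ) = 11.8/2.80 = 4.2143
Step 3: Lq = λ²/(μ(μ-λ)) = 139.24/(14.6×2.80) = 3.4061
Step 4: W = 1/(μ-λ) = 1/2.80 = 0.35714
Step 5: Wq = λ/(μ(μ-λ)) = 11.8/(14.6×2.80) = 0.2886
Step 6: P(0) = 1-ρ = 0.1918
Verify: L = λW = 11.8×0.35714 = 4.2143 ✔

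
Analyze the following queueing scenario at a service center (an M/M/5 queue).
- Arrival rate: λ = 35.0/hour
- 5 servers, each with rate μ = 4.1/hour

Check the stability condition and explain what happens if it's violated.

Stability requires ρ = λ/(cμ) < 1
ρ = 35.0/(5 × 4.1) = 35.0/20.50 = 1.7073
Since 1.7073 ≥ 1, the system is UNSTABLE.
Need c > λ/μ = 35.0/4.1 = 8.54.
Minimum servers needed: c = 9.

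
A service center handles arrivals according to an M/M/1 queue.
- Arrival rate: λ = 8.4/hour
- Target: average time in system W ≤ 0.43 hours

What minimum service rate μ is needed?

For M/M/1: W = 1/(μ-λ)
Need W ≤ 0.43, so 1/(μ-λ) ≤ 0.43
μ - λ ≥ 1/0.43 = 2.3256
μ ≥ 8.4 + 2.3256 = 10.7256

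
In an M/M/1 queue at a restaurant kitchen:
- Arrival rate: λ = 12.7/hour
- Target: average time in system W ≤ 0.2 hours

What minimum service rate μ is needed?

For M/M/1: W = 1/(μ-λ)
Need W ≤ 0.2, so 1/(μ-λ) ≤ 0.2
μ - λ ≥ 1/0.2 = 5.0000
μ ≥ 12.7 + 5.0000 = 17.7000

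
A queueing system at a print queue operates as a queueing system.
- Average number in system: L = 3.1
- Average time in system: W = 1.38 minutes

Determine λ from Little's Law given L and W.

Little's Law: L = λW, so λ = L/W
λ = 3.1/1.38 = 2.2464 jobs/minute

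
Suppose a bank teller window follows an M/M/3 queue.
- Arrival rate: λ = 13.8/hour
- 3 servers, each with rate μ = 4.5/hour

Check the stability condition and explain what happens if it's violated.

Stability requires ρ = λ/(cμ) < 1
ρ = 13.8/(3 × 4.5) = 13.8/13.50 = 1.0222
Since 1.0222 ≥ 1, the system is UNSTABLE.
Need c > λ/μ = 13.8/4.5 = 3.07.
Minimum servers needed: c = 4.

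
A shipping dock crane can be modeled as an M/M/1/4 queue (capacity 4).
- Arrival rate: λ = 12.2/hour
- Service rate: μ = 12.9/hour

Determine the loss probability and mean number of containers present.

ρ = λ/μ = 12.2/12.9 = 0.94574
P₀ = (1-ρ)/(1-ρ^(K+1)) = (1-0.94574)/(1-0.94574^5) = 0.05426/0.2434 = 0.2229
P_K = P₀×ρ^K = 0.2229 × 0.94574^4 = 0.2229 × 0.8000 = 0.1783
Blocking probability P_4 = 0.1783 (17.83%)
L = ρ[1 - (K+1)ρ^K + Kρ^(K+1)] / [(1-ρ)(1-ρ^(K+1))]
L = 0.94574 × (1 - 5×0.7999946 + 4×0.7565869) / ((1 - 0.94574) × (1 - 0.7565869)) = 1.8886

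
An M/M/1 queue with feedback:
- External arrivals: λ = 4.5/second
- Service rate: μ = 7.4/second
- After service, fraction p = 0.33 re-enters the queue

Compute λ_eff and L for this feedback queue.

Effective arrival rate: λ_eff = λ/(1-p) = 4.5/(1-0.33) = 4.5/0.67 = 6.71642
ρ = λ_eff/μ = 6.71642/7.4 = 0.907624
L = ρ/(1-ρ) = 0.907624/(1-0.907624) = 9.8253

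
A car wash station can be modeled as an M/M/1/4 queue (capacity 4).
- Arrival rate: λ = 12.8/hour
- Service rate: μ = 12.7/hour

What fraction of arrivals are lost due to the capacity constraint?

ρ = λ/μ = 12.8/12.7 = 1.00787
P₀ = (1-ρ)/(1-ρ^(K+1)) = (1-1.00787)/(1-1.00787^5) = -0.007870/-0.03997 = 0.1969
P_K = P₀×ρ^K = 0.196877 × 1.00787^4 = 0.196877 × 1.03185 = 0.2031
Blocking probability = 20.31%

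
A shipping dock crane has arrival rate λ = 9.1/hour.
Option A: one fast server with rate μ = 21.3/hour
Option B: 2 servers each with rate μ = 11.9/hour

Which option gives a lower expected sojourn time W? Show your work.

Option A: single server μ = 21.3 (M/M/1)
  ρ_A = 9.1/21.3 = 0.4272
  W_A = 1/(μ-λ) = 1/(21.3-9.1) = 1/12.20 = 0.08197

Option B: 2 servers μ = 11.9 (M/M/2)
  ρ_B = λ/(cμ) = 9.1/(2×11.9) = 0.3824
  Offered load a = λ/μ = cρ = 9.1/11.9 = 0.7647
  P₀ = [ Σₙ₌₀^1 aⁿ/n! + a^2/(2!(1-ρ)) ]⁻¹
  Σ = a^0/0! + a^1/1! = 1.0000 + 0.7647 = 1.7647
  a^2/(2!(1-ρ)) = 0.5848/(2 × 0.6176) = 0.4734
  P₀ = 1/(1.7647 + 0.4734) = 0.4468
  Lq = P₀·a^2·ρ / (2!(1-ρ)²) = 0.44681 × 0.58478 × 0.38235 / (2 × 0.38149) = 0.1309
  Wq_B = Lq/λ = 0.13094/9.1 = 0.01439
  W_B = Wq_B + 1/μ = 0.01439 + 0.08403 = 0.09842

Since W_A = 0.08197 < W_B = 0.09842, Option A (single fast server) has the shorter time in system.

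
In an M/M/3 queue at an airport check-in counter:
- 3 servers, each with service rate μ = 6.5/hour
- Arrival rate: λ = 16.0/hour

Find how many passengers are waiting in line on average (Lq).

Traffic intensity: ρ = λ/(cμ) = 16.0/(3×6.5) = 0.8205
Since ρ = 0.8205 < 1, system is stable.
Offered load a = λ/μ = cρ = 16.0/6.5 = 2.4615
P₀ = [ Σₙ₌₀^2 aⁿ/n! + a^3/(3!(1-ρ)) ]⁻¹
Σ = a^0/0! + a^1/1! + a^2/2! = 1.0000 + 2.4615 + 3.0296 = 6.4911
a^3/(3!(1-ρ)) = 14.91488/(6 × 0.1794872) = 13.8495
P₀ = 1/(6.4911 + 13.8495) = 0.04916
Lq = P₀·a^3·ρ / (3!(1-ρ)²) = 0.049163 × 14.9149 × 0.82051 / (6 × 0.032216) = 3.1126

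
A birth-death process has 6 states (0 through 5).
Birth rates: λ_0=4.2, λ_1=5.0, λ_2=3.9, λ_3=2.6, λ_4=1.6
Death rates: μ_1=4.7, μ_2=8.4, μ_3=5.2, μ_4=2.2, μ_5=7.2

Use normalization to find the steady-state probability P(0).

Ratios P(n)/P(0) = (λ₀···λₙ₋₁)/(μ₁···μₙ):
P(1)/P(0) = (4.2)/(4.7) = 0.8936
P(2)/P(0) = (4.2×5.0)/(4.7×8.4) = 0.5319
P(3)/P(0) = (4.2×5.0×3.9)/(4.7×8.4×5.2) = 0.3989
P(4)/P(0) = (4.2×5.0×3.9×2.6)/(4.7×8.4×5.2×2.2) = 0.4715
P(5)/P(0) = (4.2×5.0×3.9×2.6×1.6)/(4.7×8.4×5.2×2.2×7.2) = 0.1048

Normalization: ∑ P(n) = 1
P(0) × (1.0000 + 0.8936 + 0.5319 + 0.3989 + 0.4715 + 0.1048) = 1
P(0) × 3.4007 = 1
P(0) = 1/3.4007 = 0.2941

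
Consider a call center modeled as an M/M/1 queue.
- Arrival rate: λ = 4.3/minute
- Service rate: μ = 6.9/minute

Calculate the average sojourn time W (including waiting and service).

First, compute utilization: ρ = λ/μ = 4.3/6.9 = 0.6232
For M/M/1: W = 1/(μ-λ)
W = 1/(6.9-4.3) = 1/2.60
W = 0.3846 minutes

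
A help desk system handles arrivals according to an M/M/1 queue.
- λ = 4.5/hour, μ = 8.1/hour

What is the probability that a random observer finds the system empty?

ρ = λ/μ = 4.5/8.1 = 0.5556
P(0) = 1 - ρ = 1 - 0.5556 = 0.4444
The server is idle 44.44% of the time.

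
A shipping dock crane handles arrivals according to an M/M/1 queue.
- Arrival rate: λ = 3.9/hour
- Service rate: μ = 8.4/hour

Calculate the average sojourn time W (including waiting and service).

First, compute utilization: ρ = λ/μ = 3.9/8.4 = 0.4643
For M/M/1: W = 1/(μ-λ)
W = 1/(8.4-3.9) = 1/4.50
W = 0.2222 hours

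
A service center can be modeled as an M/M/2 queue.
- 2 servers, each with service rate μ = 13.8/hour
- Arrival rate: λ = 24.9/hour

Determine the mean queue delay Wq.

Traffic intensity: ρ = λ/(cμ) = 24.9/(2×13.8) = 0.9022
Since ρ = 0.9022 < 1, system is stable.
Offered load a = λ/μ = cρ = 24.9/13.8 = 1.8043
P₀ = [ Σₙ₌₀^1 aⁿ/n! + a^2/(2!(1-ρ)) ]⁻¹
Σ = a^0/0! + a^1/1! = 1.0000 + 1.8043 = 2.8043
a^2/(2!(1-ρ)) = 3.25567/(2 × 0.0978261) = 16.6401
P₀ = 1/(2.8043 + 16.6401) = 0.05143
Lq = P₀·a^2·ρ / (2!(1-ρ)²) = 0.0514286 × 3.25567 × 0.902174 / (2 × 0.00956994) = 7.8922
Wq = Lq/λ = 7.8922/24.9 = 0.3170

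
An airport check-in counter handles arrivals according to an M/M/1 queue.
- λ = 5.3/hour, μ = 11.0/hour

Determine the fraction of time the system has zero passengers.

ρ = λ/μ = 5.3/11.0 = 0.4818
P(0) = 1 - ρ = 1 - 0.4818 = 0.5182
The server is idle 51.82% of the time.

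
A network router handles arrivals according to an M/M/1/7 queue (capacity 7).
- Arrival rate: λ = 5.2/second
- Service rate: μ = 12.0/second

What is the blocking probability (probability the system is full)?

ρ = λ/μ = 5.2/12.0 = 0.43333
P₀ = (1-ρ)/(1-ρ^(K+1)) = (1-0.43333)/(1-0.43333^8) = 0.5667/0.9988 = 0.5674
P_K = P₀×ρ^K = 0.5674 × 0.43333^7 = 0.5674 × 0.002869 = 0.001628
Blocking probability = 0.16%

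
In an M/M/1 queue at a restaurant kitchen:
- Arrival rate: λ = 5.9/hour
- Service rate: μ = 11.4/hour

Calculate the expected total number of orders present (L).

ρ = λ/μ = 5.9/11.4 = 0.5175
For M/M/1: L = λ/(μ-λ)
L = 5.9/(11.4-5.9) = 5.9/5.50
L = 1.0727 orders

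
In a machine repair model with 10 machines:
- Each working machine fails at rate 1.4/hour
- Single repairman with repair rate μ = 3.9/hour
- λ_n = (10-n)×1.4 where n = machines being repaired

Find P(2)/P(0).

P(2)/P(0) = ∏_{i=0}^{2-1} λ_i/μ_{i+1}
= (10-0)×1.4/3.9 × (10-1)×1.4/3.9
= 11.5976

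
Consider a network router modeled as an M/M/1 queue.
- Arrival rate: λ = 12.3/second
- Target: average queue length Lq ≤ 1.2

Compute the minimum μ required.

For M/M/1: Lq = λ²/(μ(μ-λ))
Need Lq ≤ 1.2, i.e. μ(μ-λ) ≥ λ²/1.2
μ² - 12.3μ - 151.29/1.2 ≥ 0  →  μ² - 12.3μ - 126.0750 ≥ 0
Quadratic formula (positive root): μ = [λ + √(λ² + 4×126.0750)]/2
Discriminant: 151.29 + 4×126.0750 = 655.5900, √655.5900 = 25.6045
μ ≥ (12.3 + 25.6045)/2 = 18.9522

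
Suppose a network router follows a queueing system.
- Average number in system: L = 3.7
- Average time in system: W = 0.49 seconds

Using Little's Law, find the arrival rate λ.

Little's Law: L = λW, so λ = L/W
λ = 3.7/0.49 = 7.5510 packets/second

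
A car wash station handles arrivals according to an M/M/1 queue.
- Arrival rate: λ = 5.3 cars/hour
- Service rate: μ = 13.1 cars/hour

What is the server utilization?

Server utilization: ρ = λ/μ
ρ = 5.3/13.1 = 0.4046
The server is busy 40.46% of the time.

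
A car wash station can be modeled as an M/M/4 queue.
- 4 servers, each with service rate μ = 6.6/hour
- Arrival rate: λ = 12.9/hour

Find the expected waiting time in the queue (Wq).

Traffic intensity: ρ = λ/(cμ) = 12.9/(4×6.6) = 0.4886
Since ρ = 0.4886 < 1, system is stable.
Offered load a = λ/μ = cρ = 12.9/6.6 = 1.9545
P₀ = [ Σₙ₌₀^3 aⁿ/n! + a^4/(4!(1-ρ)) ]⁻¹
Σ = a^0/0! + a^1/1! + a^2/2! + a^3/3! = 1.0000 + 1.9545 + 1.9101 + 1.2445 = 6.1091
a^4/(4!(1-ρ)) = 14.5943/(24 × 0.51136) = 1.1892
P₀ = 1/(6.1091 + 1.1892) = 0.1370
Lq = P₀·a^4·ρ / (4!(1-ρ)²) = 0.1370 × 14.5943 × 0.4886 / (24 × 0.2615) = 0.1557
Wq = Lq/λ = 0.1557/12.9 = 0.01207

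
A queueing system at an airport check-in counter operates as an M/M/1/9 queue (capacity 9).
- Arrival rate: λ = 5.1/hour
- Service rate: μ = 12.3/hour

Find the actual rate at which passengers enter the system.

ρ = λ/μ = 5.1/12.3 = 0.41463
P₀ = (1-ρ)/(1-ρ^(K+1)) = (1-0.41463)/(1-0.41463^10) = 0.5854/0.9998 = 0.5855
P_K = P₀×ρ^K = 0.5855 × 0.41463^9 = 0.5855 × 0.0003622 = 0.0002121
λ_eff = λ(1-P_K) = 5.1 × (1 - 0.0002121) = 5.1 × 0.99979 = 5.0989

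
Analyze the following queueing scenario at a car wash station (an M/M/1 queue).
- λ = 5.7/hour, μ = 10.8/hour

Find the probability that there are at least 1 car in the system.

ρ = λ/μ = 5.7/10.8 = 0.5278
P(N ≥ n) = ρⁿ
P(N ≥ 1) = 0.5278^1
P(N ≥ 1) = 0.5278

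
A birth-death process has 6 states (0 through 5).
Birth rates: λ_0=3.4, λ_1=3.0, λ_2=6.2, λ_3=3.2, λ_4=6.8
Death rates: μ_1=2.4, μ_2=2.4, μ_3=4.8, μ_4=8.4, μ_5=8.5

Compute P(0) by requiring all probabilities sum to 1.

Ratios P(n)/P(0) = (λ₀···λₙ₋₁)/(μ₁···μₙ):
P(1)/P(0) = (3.4)/(2.4) = 1.4167
P(2)/P(0) = (3.4×3.0)/(2.4×2.4) = 1.7708
P(3)/P(0) = (3.4×3.0×6.2)/(2.4×2.4×4.8) = 2.2873
P(4)/P(0) = (3.4×3.0×6.2×3.2)/(2.4×2.4×4.8×8.4) = 0.8714
P(5)/P(0) = (3.4×3.0×6.2×3.2×6.8)/(2.4×2.4×4.8×8.4×8.5) = 0.6971

Normalization: ∑ P(n) = 1
P(0) × (1.0000 + 1.4167 + 1.7708 + 2.2873 + 0.8714 + 0.6971) = 1
P(0) × 8.0433 = 1
P(0) = 1/8.0433 = 0.1243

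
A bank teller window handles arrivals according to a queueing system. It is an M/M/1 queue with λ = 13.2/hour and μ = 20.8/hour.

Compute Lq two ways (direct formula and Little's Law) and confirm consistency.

Method 1 (direct): Lq = λ²/(μ(μ-λ)) = 174.24/(20.8 × 7.60) = 1.1022

Method 2 (Little's Law):
W = 1/(μ-λ) = 1/7.60 = 0.13158
Wq = W - 1/μ = 0.13158 - 0.048077 = 0.08350
Lq = λWq = 13.2 × 0.08350 = 1.1022 ✔ (matches Method 1)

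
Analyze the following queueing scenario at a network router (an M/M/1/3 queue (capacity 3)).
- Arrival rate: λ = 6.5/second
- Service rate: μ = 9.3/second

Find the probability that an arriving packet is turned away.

ρ = λ/μ = 6.5/9.3 = 0.698925
P₀ = (1-ρ)/(1-ρ^(K+1)) = (1-0.698925)/(1-0.698925^4) = 0.30107/0.76137 = 0.3954
P_K = P₀×ρ^K = 0.3954 × 0.698925^3 = 0.3954 × 0.3414 = 0.1350
Blocking probability = 13.50%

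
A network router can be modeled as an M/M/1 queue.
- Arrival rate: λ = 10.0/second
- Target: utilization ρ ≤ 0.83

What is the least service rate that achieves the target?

ρ = λ/μ, so μ = λ/ρ
μ ≥ 10.0/0.83 = 12.0482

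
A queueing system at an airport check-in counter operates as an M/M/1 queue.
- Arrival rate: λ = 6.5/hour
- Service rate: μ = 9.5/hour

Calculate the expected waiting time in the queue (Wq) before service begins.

First, compute utilization: ρ = λ/μ = 6.5/9.5 = 0.6842
For M/M/1: Wq = λ/(μ(μ-λ))
Wq = 6.5/(9.5 × (9.5-6.5))
Wq = 6.5/(9.5 × 3.00)
Wq = 0.2281 hours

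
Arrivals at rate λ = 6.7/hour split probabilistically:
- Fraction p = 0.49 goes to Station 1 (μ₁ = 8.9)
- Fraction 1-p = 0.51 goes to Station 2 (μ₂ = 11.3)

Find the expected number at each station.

Effective rates: λ₁ = 6.7×0.49 = 3.283, λ₂ = 6.7×0.51 = 3.417
Station 1: ρ₁ = 3.283/8.9 = 0.3689, L₁ = ρ₁/(1-ρ₁) = 0.3689/(1-0.3689) = 0.5845
Station 2: ρ₂ = 3.417/11.3 = 0.3024, L₂ = ρ₂/(1-ρ₂) = 0.3024/(1-0.3024) = 0.4335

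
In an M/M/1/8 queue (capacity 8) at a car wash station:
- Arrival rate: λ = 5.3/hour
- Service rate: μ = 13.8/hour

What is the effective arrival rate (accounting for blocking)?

ρ = λ/μ = 5.3/13.8 = 0.38406
P₀ = (1-ρ)/(1-ρ^(K+1)) = (1-0.38406)/(1-0.38406^9) = 0.61594/0.99982 = 0.6161
P_K = P₀×ρ^K = 0.61605 × 0.38406^8 = 0.61605 × 0.00047336 = 0.0002916
λ_eff = λ(1-P_K) = 5.3 × (1 - 0.0002916) = 5.3 × 0.99971 = 5.2985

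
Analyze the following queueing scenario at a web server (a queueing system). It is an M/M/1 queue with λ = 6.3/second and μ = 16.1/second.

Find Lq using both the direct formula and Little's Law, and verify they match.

Method 1 (direct): Lq = λ²/(μ(μ-λ)) = 39.69/(16.1 × 9.80) = 0.2516

Method 2 (Little's Law):
W = 1/(μ-λ) = 1/9.80 = 0.10204
Wq = W - 1/μ = 0.10204 - 0.062112 = 0.03993
Lq = λWq = 6.3 × 0.03993 = 0.2516 ✔ (matches Method 1)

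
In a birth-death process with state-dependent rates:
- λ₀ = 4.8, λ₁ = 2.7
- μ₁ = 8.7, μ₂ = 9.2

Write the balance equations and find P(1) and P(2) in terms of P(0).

Balance equations:
State 0: λ₀P₀ = μ₁P₁ → P₁ = (λ₀/μ₁)P₀ = (4.8/8.7)P₀ = 0.5517P₀
State 1: P₂ = (λ₀λ₁)/(μ₁μ₂)P₀ = (4.8×2.7)/(8.7×9.2)P₀ = 0.1619P₀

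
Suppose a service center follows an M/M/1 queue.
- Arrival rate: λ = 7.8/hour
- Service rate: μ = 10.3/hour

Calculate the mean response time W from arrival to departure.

First, compute utilization: ρ = λ/μ = 7.8/10.3 = 0.7573
For M/M/1: W = 1/(μ-λ)
W = 1/(10.3-7.8) = 1/2.50
W = 0.4000 hours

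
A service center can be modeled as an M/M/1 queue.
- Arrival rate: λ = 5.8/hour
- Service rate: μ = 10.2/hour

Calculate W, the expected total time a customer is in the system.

First, compute utilization: ρ = λ/μ = 5.8/10.2 = 0.5686
For M/M/1: W = 1/(μ-λ)
W = 1/(10.2-5.8) = 1/4.40
W = 0.2273 hours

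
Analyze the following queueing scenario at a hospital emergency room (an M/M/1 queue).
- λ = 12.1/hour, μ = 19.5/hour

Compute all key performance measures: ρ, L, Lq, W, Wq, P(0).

Step 1: ρ = λ/μ = 12.1/19.5 = 0.6205
Step 2: L = λ/(μ-λ) = 12.1/7.40 = 1.6351
Step 3: Lq = λ²/(μ(μ-λ)) = 146.41/(19.5×7.40) = 1.0146
Step 4: W = 1/(μ-λ) = 1/7.40 = 0.135135
Step 5: Wq = λ/(μ(μ-λ)) = 12.1/(19.5×7.40) = 0.08385
Step 6: P(0) = 1-ρ = 0.3795
Verify: L = λW = 12.1×0.135135 = 1.6351 ✔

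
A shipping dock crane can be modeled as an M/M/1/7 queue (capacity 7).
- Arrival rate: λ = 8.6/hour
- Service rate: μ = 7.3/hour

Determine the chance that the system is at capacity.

ρ = λ/μ = 8.6/7.3 = 1.178082
P₀ = (1-ρ)/(1-ρ^(K+1)) = (1-1.178082)/(1-1.178082^8) = -0.1781/-2.7103 = 0.06571
P_K = P₀×ρ^K = 0.06571 × 1.178082^7 = 0.06571 × 3.1494 = 0.2069
Blocking probability = 20.69%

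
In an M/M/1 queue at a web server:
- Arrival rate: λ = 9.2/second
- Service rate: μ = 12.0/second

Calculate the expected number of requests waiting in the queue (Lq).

ρ = λ/μ = 9.2/12.0 = 0.7667
For M/M/1: Lq = λ²/(μ(μ-λ))
Lq = 84.64/(12.0 × 2.80)
Lq = 2.5190 requests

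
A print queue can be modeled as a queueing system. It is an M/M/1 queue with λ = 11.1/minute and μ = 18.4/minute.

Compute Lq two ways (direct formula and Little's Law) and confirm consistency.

Method 1 (direct): Lq = λ²/(μ(μ-λ)) = 123.21/(18.4 × 7.30) = 0.9173

Method 2 (Little's Law):
W = 1/(μ-λ) = 1/7.30 = 0.13699
Wq = W - 1/μ = 0.13699 - 0.054348 = 0.08264
Lq = λWq = 11.1 × 0.08264 = 0.9173 ✔ (matches Method 1)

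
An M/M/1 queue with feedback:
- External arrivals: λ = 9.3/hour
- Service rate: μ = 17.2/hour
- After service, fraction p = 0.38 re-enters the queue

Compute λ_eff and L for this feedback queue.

Effective arrival rate: λ_eff = λ/(1-p) = 9.3/(1-0.38) = 9.3/0.62 = 15.0000
ρ = λ_eff/μ = 15.0000/17.2 = 0.872093
L = ρ/(1-ρ) = 0.872093/(1-0.872093) = 6.8182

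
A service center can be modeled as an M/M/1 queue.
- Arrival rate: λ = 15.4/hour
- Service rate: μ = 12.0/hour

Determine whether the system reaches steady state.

Stability requires ρ = λ/(cμ) < 1
ρ = 15.4/(1 × 12.0) = 15.4/12.00 = 1.2833
Since 1.2833 ≥ 1, the system is UNSTABLE.
Queue grows without bound. Need μ > λ = 15.4.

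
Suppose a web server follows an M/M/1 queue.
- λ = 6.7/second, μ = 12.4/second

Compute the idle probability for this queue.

ρ = λ/μ = 6.7/12.4 = 0.5403
P(0) = 1 - ρ = 1 - 0.5403 = 0.4597
The server is idle 45.97% of the time.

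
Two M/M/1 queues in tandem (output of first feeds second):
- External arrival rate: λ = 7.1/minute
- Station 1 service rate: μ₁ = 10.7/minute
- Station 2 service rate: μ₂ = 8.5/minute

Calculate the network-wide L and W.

By Jackson's theorem, each station behaves as independent M/M/1.
Station 1: ρ₁ = 7.1/10.7 = 0.6636, L₁ = ρ₁/(1-ρ₁) = λ/(μ₁-λ) = 7.1/3.60 = 1.97222
Station 2: ρ₂ = 7.1/8.5 = 0.8353, L₂ = ρ₂/(1-ρ₂) = λ/(μ₂-λ) = 7.1/1.40 = 5.07143
Total: L = L₁ + L₂ = 1.97222 + 5.07143 = 7.0437
W = L/λ = 7.0437/7.1 = 0.9921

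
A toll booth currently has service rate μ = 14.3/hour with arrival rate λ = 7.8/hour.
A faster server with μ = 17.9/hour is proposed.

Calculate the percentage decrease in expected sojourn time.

System 1: ρ₁ = 7.8/14.3 = 0.5455, W₁ = 1/(14.3-7.8) = 0.153846
System 2: ρ₂ = 7.8/17.9 = 0.4358, W₂ = 1/(17.9-7.8) = 0.0990099
Improvement: (W₁-W₂)/W₁ = (0.153846-0.0990099)/0.153846 = 35.64%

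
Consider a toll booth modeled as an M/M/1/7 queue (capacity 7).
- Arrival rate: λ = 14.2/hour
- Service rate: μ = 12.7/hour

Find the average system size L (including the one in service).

ρ = λ/μ = 14.2/12.7 = 1.11811
P₀ = (1-ρ)/(1-ρ^(K+1)) = (1-1.11811)/(1-1.11811^8) = -0.11811/-1.4427 = 0.08187
P_K = P₀×ρ^K = 0.08187 × 1.11811^7 = 0.08187 × 2.1847 = 0.1789
L = ρ[1 - (K+1)ρ^K + Kρ^(K+1)] / [(1-ρ)(1-ρ^(K+1))]
L = 1.11811 × (1 - 8×2.184700 + 7×2.442734) / ((1 - 1.11811) × (1 - 2.442734)) = 4.0783 vehicles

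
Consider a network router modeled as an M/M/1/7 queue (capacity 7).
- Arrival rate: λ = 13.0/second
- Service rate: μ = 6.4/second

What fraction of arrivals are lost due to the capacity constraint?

ρ = λ/μ = 13.0/6.4 = 2.03125
P₀ = (1-ρ)/(1-ρ^(K+1)) = (1-2.03125)/(1-2.03125^8) = -1.0312/-288.8058 = 0.003571
P_K = P₀×ρ^K = 0.003571 × 2.03125^7 = 0.003571 × 142.6736 = 0.5095
Blocking probability = 50.95%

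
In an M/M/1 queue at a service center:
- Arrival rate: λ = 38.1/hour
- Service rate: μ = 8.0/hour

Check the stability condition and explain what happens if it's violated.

Stability requires ρ = λ/(cμ) < 1
ρ = 38.1/(1 × 8.0) = 38.1/8.00 = 4.7625
Since 4.7625 ≥ 1, the system is UNSTABLE.
Queue grows without bound. Need μ > λ = 38.1.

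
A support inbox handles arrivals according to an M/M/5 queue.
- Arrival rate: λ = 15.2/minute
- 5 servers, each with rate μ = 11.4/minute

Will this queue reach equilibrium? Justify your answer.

Stability requires ρ = λ/(cμ) < 1
ρ = 15.2/(5 × 11.4) = 15.2/57.00 = 0.2667
Since 0.2667 < 1, the system is STABLE.
The servers are busy 26.67% of the time.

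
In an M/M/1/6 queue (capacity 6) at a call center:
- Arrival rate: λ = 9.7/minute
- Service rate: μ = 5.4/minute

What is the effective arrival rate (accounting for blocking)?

ρ = λ/μ = 9.7/5.4 = 1.7963
P₀ = (1-ρ)/(1-ρ^(K+1)) = (1-1.7963)/(1-1.7963^7) = -0.7963/-59.3465 = 0.01342
P_K = P₀×ρ^K = 0.01342 × 1.7963^6 = 0.01342 × 33.5949 = 0.4508
λ_eff = λ(1-P_K) = 9.7 × (1 - 0.45077) = 9.7 × 0.54923 = 5.3275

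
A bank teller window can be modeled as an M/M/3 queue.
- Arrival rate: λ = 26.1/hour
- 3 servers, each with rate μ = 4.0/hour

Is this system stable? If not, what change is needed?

Stability requires ρ = λ/(cμ) < 1
ρ = 26.1/(3 × 4.0) = 26.1/12.00 = 2.1750
Since 2.1750 ≥ 1, the system is UNSTABLE.
Need c > λ/μ = 26.1/4.0 = 6.53.
Minimum servers needed: c = 7.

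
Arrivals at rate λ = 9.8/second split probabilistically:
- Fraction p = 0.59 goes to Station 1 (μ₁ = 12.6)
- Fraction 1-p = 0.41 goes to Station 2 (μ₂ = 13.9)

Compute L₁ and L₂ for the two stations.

Effective rates: λ₁ = 9.8×0.59 = 5.782, λ₂ = 9.8×0.41 = 4.018
Station 1: ρ₁ = 5.782/12.6 = 0.458889, L₁ = ρ₁/(1-ρ₁) = 0.458889/(1-0.458889) = 0.8480
Station 2: ρ₂ = 4.018/13.9 = 0.28906, L₂ = ρ₂/(1-ρ₂) = 0.28906/(1-0.28906) = 0.4066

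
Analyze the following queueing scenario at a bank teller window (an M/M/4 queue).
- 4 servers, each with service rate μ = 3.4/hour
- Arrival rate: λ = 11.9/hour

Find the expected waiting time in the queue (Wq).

Traffic intensity: ρ = λ/(cμ) = 11.9/(4×3.4) = 0.8750
Since ρ = 0.8750 < 1, system is stable.
Offered load a = λ/μ = cρ = 11.9/3.4 = 3.5000
P₀ = [ Σₙ₌₀^3 aⁿ/n! + a^4/(4!(1-ρ)) ]⁻¹
Σ = a^0/0! + a^1/1! + a^2/2! + a^3/3! = 1.0000 + 3.5000 + 6.1250 + 7.1458 = 17.7708
a^4/(4!(1-ρ)) = 150.0625/(24 × 0.1250) = 50.0208
P₀ = 1/(17.7708 + 50.0208) = 0.01475
Lq = P₀·a^4·ρ / (4!(1-ρ)²) = 0.014751 × 150.0625 × 0.87500 / (24 × 0.015625) = 5.1650
Wq = Lq/λ = 5.1650/11.9 = 0.4340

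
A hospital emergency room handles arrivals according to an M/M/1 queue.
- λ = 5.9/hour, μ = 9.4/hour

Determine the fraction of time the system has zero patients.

ρ = λ/μ = 5.9/9.4 = 0.6277
P(0) = 1 - ρ = 1 - 0.6277 = 0.3723
The server is idle 37.23% of the time.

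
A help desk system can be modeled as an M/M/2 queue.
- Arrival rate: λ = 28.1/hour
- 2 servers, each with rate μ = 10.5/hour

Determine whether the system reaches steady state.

Stability requires ρ = λ/(cμ) < 1
ρ = 28.1/(2 × 10.5) = 28.1/21.00 = 1.3381
Since 1.3381 ≥ 1, the system is UNSTABLE.
Need c > λ/μ = 28.1/10.5 = 2.68.
Minimum servers needed: c = 3.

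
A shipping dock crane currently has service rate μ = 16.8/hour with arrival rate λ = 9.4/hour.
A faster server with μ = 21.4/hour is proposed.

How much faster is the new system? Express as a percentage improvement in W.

System 1: ρ₁ = 9.4/16.8 = 0.5595, W₁ = 1/(16.8-9.4) = 0.135135
System 2: ρ₂ = 9.4/21.4 = 0.4393, W₂ = 1/(21.4-9.4) = 0.0833333
Improvement: (W₁-W₂)/W₁ = (0.135135-0.0833333)/0.135135 = 38.33%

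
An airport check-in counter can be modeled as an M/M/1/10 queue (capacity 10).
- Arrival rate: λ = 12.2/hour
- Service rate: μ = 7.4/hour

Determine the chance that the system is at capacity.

ρ = λ/μ = 12.2/7.4 = 1.64865
P₀ = (1-ρ)/(1-ρ^(K+1)) = (1-1.64865)/(1-1.64865^11) = -0.6486/-243.5756 = 0.002663
P_K = P₀×ρ^K = 0.002663 × 1.64865^10 = 0.002663 × 148.3490 = 0.3951
Blocking probability = 39.51%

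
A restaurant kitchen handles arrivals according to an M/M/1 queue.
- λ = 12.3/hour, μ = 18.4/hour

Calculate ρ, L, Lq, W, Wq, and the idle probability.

Step 1: ρ = λ/μ = 12.3/18.4 = 0.6685
Step 2: L = λ/(μ-λ) = 12.3/6.10 = 2.0164
Step 3: Lq = λ²/(μ(μ-λ)) = 151.29/(18.4×6.10) = 1.3479
Step 4: W = 1/(μ-λ) = 1/6.10 = 0.163934
Step 5: Wq = λ/(μ(μ-λ)) = 12.3/(18.4×6.10) = 0.1096
Step 6: P(0) = 1-ρ = 0.3315
Verify: L = λW = 12.3×0.163934 = 2.0164 ✔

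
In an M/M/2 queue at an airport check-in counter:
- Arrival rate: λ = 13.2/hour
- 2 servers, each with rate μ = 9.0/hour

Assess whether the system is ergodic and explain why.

Stability requires ρ = λ/(cμ) < 1
ρ = 13.2/(2 × 9.0) = 13.2/18.00 = 0.7333
Since 0.7333 < 1, the system is STABLE.
The servers are busy 73.33% of the time.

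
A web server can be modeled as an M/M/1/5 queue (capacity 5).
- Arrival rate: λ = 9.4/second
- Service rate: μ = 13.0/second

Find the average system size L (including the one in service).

ρ = λ/μ = 9.4/13.0 = 0.723077
P₀ = (1-ρ)/(1-ρ^(K+1)) = (1-0.723077)/(1-0.723077^6) = 0.2769/0.8571 = 0.3231
P_K = P₀×ρ^K = 0.32310 × 0.723077^5 = 0.32310 × 0.19766 = 0.06386
L = ρ[1 - (K+1)ρ^K + Kρ^(K+1)] / [(1-ρ)(1-ρ^(K+1))]
L = 0.723077 × (1 - 6×0.197662 + 5×0.142925) / ((1 - 0.723077) × (1 - 0.142925)) = 1.6106 requests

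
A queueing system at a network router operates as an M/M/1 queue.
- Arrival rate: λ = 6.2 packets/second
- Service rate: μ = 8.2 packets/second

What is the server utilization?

Server utilization: ρ = λ/μ
ρ = 6.2/8.2 = 0.7561
The server is busy 75.61% of the time.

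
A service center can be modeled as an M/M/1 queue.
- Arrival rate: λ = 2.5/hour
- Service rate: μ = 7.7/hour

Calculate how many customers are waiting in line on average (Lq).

ρ = λ/μ = 2.5/7.7 = 0.3247
For M/M/1: Lq = λ²/(μ(μ-λ))
Lq = 6.25/(7.7 × 5.20)
Lq = 0.1561 customers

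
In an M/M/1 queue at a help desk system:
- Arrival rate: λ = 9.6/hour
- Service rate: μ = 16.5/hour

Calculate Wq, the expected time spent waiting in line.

First, compute utilization: ρ = λ/μ = 9.6/16.5 = 0.5818
For M/M/1: Wq = λ/(μ(μ-λ))
Wq = 9.6/(16.5 × (16.5-9.6))
Wq = 9.6/(16.5 × 6.90)
Wq = 0.08432 hours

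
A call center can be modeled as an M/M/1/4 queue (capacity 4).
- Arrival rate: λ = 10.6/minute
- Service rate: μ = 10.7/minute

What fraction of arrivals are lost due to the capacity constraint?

ρ = λ/μ = 10.6/10.7 = 0.99065
P₀ = (1-ρ)/(1-ρ^(K+1)) = (1-0.99065)/(1-0.99065^5) = 0.009350/0.04588 = 0.2038
P_K = P₀×ρ^K = 0.2038 × 0.99065^4 = 0.2038 × 0.9631 = 0.1963
Blocking probability = 19.63%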